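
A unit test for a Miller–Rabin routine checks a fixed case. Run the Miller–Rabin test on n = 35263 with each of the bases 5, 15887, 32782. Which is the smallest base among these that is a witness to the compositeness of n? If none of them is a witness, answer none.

5

n − 1 = 35262 = 2^1 · 17631, so s = 1 and d = 17631.
Base 5: x_0 = 5^17631 mod 35263 = 11870. x_0 ∉ {1, 35262} and s = 1, so 5 is a Miller–Rabin witness and 35263 is composite.
Base 15887: x_0 = 15887^17631 mod 35263 = 29659. x_0 ∉ {1, 35262} and s = 1, so 15887 is a Miller–Rabin witness and 35263 is composite.
Base 32782: x_0 = 32782^17631 mod 35263 = 9580. x_0 ∉ {1, 35262} and s = 1, so 32782 is a Miller–Rabin witness and 35263 is composite.
The smallest witness among the given bases is 5.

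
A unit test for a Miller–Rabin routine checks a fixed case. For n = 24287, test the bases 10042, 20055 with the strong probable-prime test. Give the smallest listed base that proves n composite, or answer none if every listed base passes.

10042

n − 1 = 24286 = 2^1 · 12143, so s = 1 and d = 12143.
Base 10042: x_0 = 10042^12143 mod 24287 = 1716. x_0 ∉ {1, 24286} and s = 1, so 10042 is a Miller–Rabin witness and 24287 is composite.
Base 20055: x_0 = 20055^12143 mod 24287 = 7493. x_0 ∉ {1, 24286} and s = 1, so 20055 is a Miller–Rabin witness and 24287 is composite.
The smallest witness among the given bases is 10042.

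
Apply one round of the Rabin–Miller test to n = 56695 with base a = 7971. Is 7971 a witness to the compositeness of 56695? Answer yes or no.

yes

n − 1 = 56694 = 2^1 · 28347, so s = 1 and d = 28347.
Repeated squaring mod 56695: 7971^1 ≡ 7971, 7971^2 ≡ 38441, 7971^4 ≡ 12001, 7971^8 ≡ 18701, 7971^16 ≡ 32641, 7971^32 ≡ 22441, 7971^64 ≡ 33491, 7971^128 ≡ 49896, 7971^256 ≡ 19976, 7971^512 ≡ 21166, 7971^1024 ≡ 52361, 7971^2048 ≡ 17511, 7971^4096 ≡ 28561, 7971^8192 ≡ 3061, 7971^16384 ≡ 15046.
28347 = 16384 + 8192 + 2048 + 1024 + 512 + 128 + 32 + 16 + 8 + 2 + 1, so 7971^28347 ≡ 15046·3061·17511·52361·21166·49896·22441·32641·18701·38441·7971 ≡ 17366 (mod 56695).
x_0 = 7971^28347 mod 56695 = 17366.
x_0 ∉ {1, 56694} and s = 1, so 7971 is a Miller–Rabin witness and 56695 is composite.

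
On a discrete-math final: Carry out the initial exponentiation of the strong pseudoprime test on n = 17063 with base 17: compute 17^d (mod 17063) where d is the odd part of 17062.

n − 1 = 17062 = 2^1 · 8531, so s = 1 and d = 8531.
Repeated squaring mod 17063: 17^1 ≡ 17, 17^2 ≡ 289, 17^4 ≡ 15269, 17^8 ≡ 10592, 17^16 ≡ 1239, 17^32 ≡ 16514, 17^64 ≡ 11330, 17^128 ≡ 3951, 17^256 ≡ 14819, 17^512 ≡ 1951, 17^1024 ≡ 1352, 17^2048 ≡ 2163, 17^4096 ≡ 3307, 17^8192 ≡ 15929.
8531 = 8192 + 256 + 64 + 16 + 2 + 1, so 17^8531 ≡ 15929·14819·11330·1239·289·17 ≡ 10632 (mod 17063).

10632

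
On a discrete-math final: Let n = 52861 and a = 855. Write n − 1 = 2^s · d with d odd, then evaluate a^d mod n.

n − 1 = 52860 = 2^2 · 13215, so s = 2 and d = 13215.
By repeated squaring, 855^13215 ≡ 23413 (mod 52861).

23413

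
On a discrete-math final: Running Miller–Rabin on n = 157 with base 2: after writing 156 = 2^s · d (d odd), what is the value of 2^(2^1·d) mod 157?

156

n − 1 = 156 = 2^2 · 39, so s = 2 and d = 39.
Repeated squaring mod 157: 2^1 ≡ 2, 2^2 ≡ 4, 2^4 ≡ 16, 2^8 ≡ 99, 2^16 ≡ 67, 2^32 ≡ 93.
39 = 32 + 4 + 2 + 1, so 2^39 ≡ 93·16·4·2 ≡ 129 (mod 157).
x_0 = 129.
x_1 = 129^2 mod 157 = 156.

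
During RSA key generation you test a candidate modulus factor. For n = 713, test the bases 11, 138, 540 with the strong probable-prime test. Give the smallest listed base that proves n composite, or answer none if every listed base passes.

11

n − 1 = 712 = 2^3 · 89, so s = 3 and d = 89.
Base 11: x_0 = 11^89 mod 713 = 172. x_0 is neither 1 nor 712, so continue squaring. x_1 = 172^2 mod 713 = 351. x_2 = 351^2 mod 713 = 565. Reached i = s−1 = 2 without hitting −1: 11 is a Miller–Rabin witness and 713 is composite.
Base 138: x_0 = 138^89 mod 713 = 299. x_0 is neither 1 nor 712, so continue squaring. x_1 = 299^2 mod 713 = 276. x_2 = 276^2 mod 713 = 598. Reached i = s−1 = 2 without hitting −1: 138 is a Miller–Rabin witness and 713 is composite.
Base 540: x_0 = 540^89 mod 713 = 632. x_0 is neither 1 nor 712, so continue squaring. x_1 = 632^2 mod 713 = 144. x_2 = 144^2 mod 713 = 59. Reached i = s−1 = 2 without hitting −1: 540 is a Miller–Rabin witness and 713 is composite.
The smallest witness among the given bases is 11.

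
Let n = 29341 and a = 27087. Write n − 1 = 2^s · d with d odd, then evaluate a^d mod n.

9027

n − 1 = 29340 = 2^2 · 7335, so s = 2 and d = 7335.
27087^7335 mod 29341 = 9027.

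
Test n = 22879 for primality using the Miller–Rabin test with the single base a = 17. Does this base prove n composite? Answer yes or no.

yes

n − 1 = 22878 = 2^1 · 11439, so s = 1 and d = 11439.
x_0 = 17^11439 mod 22879 = 17027.
x_0 ∉ {1, 22878} and s = 1, so 17 is a Miller–Rabin witness and 22879 is composite.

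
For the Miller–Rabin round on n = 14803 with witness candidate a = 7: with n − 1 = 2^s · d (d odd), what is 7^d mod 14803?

n − 1 = 14802 = 2^1 · 7401, so s = 1 and d = 7401.
7^7401 mod 14803 = 14415.

14415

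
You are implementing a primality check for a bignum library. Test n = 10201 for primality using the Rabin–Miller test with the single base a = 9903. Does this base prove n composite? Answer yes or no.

n − 1 = 10200 = 2^3 · 1275, so s = 3 and d = 1275.
x_0 = 9903^1275 mod 10201 = 1.
x_0 = 1, so 9903 is not a witness.

no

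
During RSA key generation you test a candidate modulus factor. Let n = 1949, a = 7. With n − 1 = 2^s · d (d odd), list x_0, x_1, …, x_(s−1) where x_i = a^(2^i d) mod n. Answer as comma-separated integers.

1360, 1948

n − 1 = 1948 = 2^2 · 487, so s = 2 and d = 487.
x_0 = 7^487 mod 1949 = 1360.
x_1 = 1360^2 mod 1949 = 1948.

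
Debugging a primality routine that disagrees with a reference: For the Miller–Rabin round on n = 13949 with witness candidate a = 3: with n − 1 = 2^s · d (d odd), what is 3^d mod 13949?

n − 1 = 13948 = 2^2 · 3487, so s = 2 and d = 3487.
3^3487 mod 13949 = 2694.

2694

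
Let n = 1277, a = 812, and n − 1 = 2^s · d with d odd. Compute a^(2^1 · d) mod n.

1276

n − 1 = 1276 = 2^2 · 319, so s = 2 and d = 319.
x_0 = 812^319 mod 1277 = 1164.
x_1 = 1164^2 mod 1277 = 1276.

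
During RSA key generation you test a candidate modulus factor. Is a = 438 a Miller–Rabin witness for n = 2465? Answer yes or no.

no

n − 1 = 2464 = 2^5 · 77, so s = 5 and d = 77.
x_0 = 438^77 mod 2465 = 2308.
x_0 is neither 1 nor 2464, so continue squaring.
x_1 = 2308^2 mod 2465 = 2464.
x_1 ≡ −1, so 438 is not a witness.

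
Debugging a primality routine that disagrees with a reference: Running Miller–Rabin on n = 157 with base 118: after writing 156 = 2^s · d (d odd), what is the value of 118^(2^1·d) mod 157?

n − 1 = 156 = 2^2 · 39, so s = 2 and d = 39.
x_0 = 118^39 mod 157 = 156.
x_1 = 156^2 mod 157 = 1.

1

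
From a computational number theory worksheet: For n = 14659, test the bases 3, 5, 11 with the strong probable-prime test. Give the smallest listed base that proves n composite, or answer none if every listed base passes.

n − 1 = 14658 = 2^1 · 7329, so s = 1 and d = 7329.
Base 3: x_0 = 3^7329 mod 14659 = 2561. x_0 ∉ {1, 14658} and s = 1, so 3 is a Miller–Rabin witness and 14659 is composite.
Base 5: x_0 = 5^7329 mod 14659 = 6689. x_0 ∉ {1, 14658} and s = 1, so 5 is a Miller–Rabin witness and 14659 is composite.
Base 11: x_0 = 11^7329 mod 14659 = 4203. x_0 ∉ {1, 14658} and s = 1, so 11 is a Miller–Rabin witness and 14659 is composite.
The smallest witness among the given bases is 3.

3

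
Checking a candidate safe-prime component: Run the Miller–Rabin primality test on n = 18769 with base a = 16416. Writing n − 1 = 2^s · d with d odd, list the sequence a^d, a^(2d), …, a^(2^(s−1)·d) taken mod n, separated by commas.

13467, 14011, 3150, 12468

n − 1 = 18768 = 2^4 · 1173, so s = 4 and d = 1173.
x_0 = 16416^1173 mod 18769 = 13467.
x_1 = 13467^2 mod 18769 = 14011.
x_2 = 14011^2 mod 18769 = 3150.
x_3 = 3150^2 mod 18769 = 12468.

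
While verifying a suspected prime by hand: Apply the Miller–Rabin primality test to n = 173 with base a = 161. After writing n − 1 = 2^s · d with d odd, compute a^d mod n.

n − 1 = 172 = 2^2 · 43, so s = 2 and d = 43.
161^43 mod 173 = 93.

93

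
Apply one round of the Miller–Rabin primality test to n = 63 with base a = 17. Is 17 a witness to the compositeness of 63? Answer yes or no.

yes

n − 1 = 62 = 2^1 · 31, so s = 1 and d = 31.
Repeated squaring mod 63: 17^1 ≡ 17, 17^2 ≡ 37, 17^4 ≡ 46, 17^8 ≡ 37, 17^16 ≡ 46.
31 = 16 + 8 + 4 + 2 + 1, so 17^31 ≡ 46·37·46·37·17 ≡ 17 (mod 63).
x_0 = 17^31 mod 63 = 17.
x_0 ∉ {1, 62} and s = 1, so 17 is a Miller–Rabin witness and 63 is composite.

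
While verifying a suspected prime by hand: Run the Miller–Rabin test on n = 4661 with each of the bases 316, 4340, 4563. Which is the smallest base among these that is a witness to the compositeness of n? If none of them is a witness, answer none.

n − 1 = 4660 = 2^2 · 1165, so s = 2 and d = 1165.
Base 316: x_0 = 316^1165 mod 4661 = 711. x_0 is neither 1 nor 4660, so continue squaring. x_1 = 711^2 mod 4661 = 2133. Reached i = s−1 = 1 without hitting −1: 316 is a Miller–Rabin witness and 4661 is composite.
Base 4340: x_0 = 4340^1165 mod 4661 = 3230. x_0 is neither 1 nor 4660, so continue squaring. x_1 = 3230^2 mod 4661 = 1582. Reached i = s−1 = 1 without hitting −1: 4340 is a Miller–Rabin witness and 4661 is composite.
Base 4563: x_0 = 4563^1165 mod 4661 = 4147. x_0 is neither 1 nor 4660, so continue squaring. x_1 = 4147^2 mod 4661 = 3180. Reached i = s−1 = 1 without hitting −1: 4563 is a Miller–Rabin witness and 4661 is composite.
The smallest witness among the given bases is 316.

316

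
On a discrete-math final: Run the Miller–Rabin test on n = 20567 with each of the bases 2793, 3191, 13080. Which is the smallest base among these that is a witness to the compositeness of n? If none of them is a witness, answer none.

2793

n − 1 = 20566 = 2^1 · 10283, so s = 1 and d = 10283.
Base 2793: x_0 = 2793^10283 mod 20567 = 13828. x_0 ∉ {1, 20566} and s = 1, so 2793 is a Miller–Rabin witness and 20567 is composite.
Base 3191: x_0 = 3191^10283 mod 20567 = 11920. x_0 ∉ {1, 20566} and s = 1, so 3191 is a Miller–Rabin witness and 20567 is composite.
Base 13080: x_0 = 13080^10283 mod 20567 = 7378. x_0 ∉ {1, 20566} and s = 1, so 13080 is a Miller–Rabin witness and 20567 is composite.
The smallest witness among the given bases is 2793.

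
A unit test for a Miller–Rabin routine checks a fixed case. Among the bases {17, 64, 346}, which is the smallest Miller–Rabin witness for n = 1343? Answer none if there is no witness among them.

n − 1 = 1342 = 2^1 · 671, so s = 1 and d = 671.
Base 17: x_0 = 17^671 mod 1343 = 782. x_0 ∉ {1, 1342} and s = 1, so 17 is a Miller–Rabin witness and 1343 is composite.
Base 64: x_0 = 64^671 mod 1343 = 38. x_0 ∉ {1, 1342} and s = 1, so 64 is a Miller–Rabin witness and 1343 is composite.
Base 346: x_0 = 346^671 mod 1343 = 700. x_0 ∉ {1, 1342} and s = 1, so 346 is a Miller–Rabin witness and 1343 is composite.
The smallest witness among the given bases is 17.

17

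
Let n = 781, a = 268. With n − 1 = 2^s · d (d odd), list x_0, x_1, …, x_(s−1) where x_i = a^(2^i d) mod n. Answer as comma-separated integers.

n − 1 = 780 = 2^2 · 195, so s = 2 and d = 195.
x_0 = 268^195 mod 781 = 254.
x_1 = 254^2 mod 781 = 474.

254, 474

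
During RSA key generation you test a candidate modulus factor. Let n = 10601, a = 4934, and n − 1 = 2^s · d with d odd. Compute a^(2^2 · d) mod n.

n − 1 = 10600 = 2^3 · 1325, so s = 3 and d = 1325.
x_0 = 4934^1325 mod 10601 = 2357.
x_1 = 2357^2 mod 10601 = 525.
x_2 = 525^2 mod 10601 = 10600.

10600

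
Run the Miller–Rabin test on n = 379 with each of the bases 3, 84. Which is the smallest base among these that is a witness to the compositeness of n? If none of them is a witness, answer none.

none

n − 1 = 378 = 2^1 · 189, so s = 1 and d = 189.
Base 3: x_0 = 3^189 mod 379 = 378. x_0 = 378 ≡ −1, so 3 is not a witness.
Base 84: x_0 = 84^189 mod 379 = 1. x_0 = 1, so 84 is not a witness.
No listed base is a witness for 379.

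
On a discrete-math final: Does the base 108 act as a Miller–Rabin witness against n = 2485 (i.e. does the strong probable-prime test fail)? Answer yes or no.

n − 1 = 2484 = 2^2 · 621, so s = 2 and d = 621.
Repeated squaring mod 2485: 108^1 ≡ 108, 108^2 ≡ 1724, 108^4 ≡ 116, 108^8 ≡ 1031, 108^16 ≡ 1866, 108^32 ≡ 471, 108^64 ≡ 676, 108^128 ≡ 2221, 108^256 ≡ 116, 108^512 ≡ 1031.
621 = 512 + 64 + 32 + 8 + 4 + 1, so 108^621 ≡ 1031·676·471·1031·116·108 ≡ 1168 (mod 2485).
x_0 = 108^621 mod 2485 = 1168.
x_0 is neither 1 nor 2484, so continue squaring.
x_1 = 1168^2 mod 2485 = 2444.
Reached i = s−1 = 1 without hitting −1: 108 is a Miller–Rabin witness and 2485 is composite.

yes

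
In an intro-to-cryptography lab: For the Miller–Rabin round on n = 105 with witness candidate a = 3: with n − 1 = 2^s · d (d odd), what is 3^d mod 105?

3

n − 1 = 104 = 2^3 · 13, so s = 3 and d = 13.
Repeated squaring mod 105: 3^1 ≡ 3, 3^2 ≡ 9, 3^4 ≡ 81, 3^8 ≡ 51.
13 = 8 + 4 + 1, so 3^13 ≡ 51·81·3 ≡ 3 (mod 105).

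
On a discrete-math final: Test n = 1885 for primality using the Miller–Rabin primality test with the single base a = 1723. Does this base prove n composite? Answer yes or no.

no

n − 1 = 1884 = 2^2 · 471, so s = 2 and d = 471.
x_0 = 1723^471 mod 1885 = 1032.
x_0 is neither 1 nor 1884, so continue squaring.
x_1 = 1032^2 mod 1885 = 1884.
x_1 ≡ −1, so 1723 is not a witness.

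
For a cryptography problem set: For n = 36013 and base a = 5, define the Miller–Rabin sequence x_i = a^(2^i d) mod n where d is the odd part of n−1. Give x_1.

36012

n − 1 = 36012 = 2^2 · 9003, so s = 2 and d = 9003.
By repeated squaring, 5^9003 ≡ 10617 (mod 36013).
x_0 = 10617.
x_1 = 10617^2 mod 36013 = 36012.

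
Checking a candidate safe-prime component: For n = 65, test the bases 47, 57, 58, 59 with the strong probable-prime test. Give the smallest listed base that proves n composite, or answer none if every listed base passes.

n − 1 = 64 = 2^6 · 1, so s = 6 and d = 1.
Base 47: x_0 = 47^1 mod 65 = 47. x_0 is neither 1 nor 64, so continue squaring. x_1 = 47^2 mod 65 = 64. x_1 ≡ −1, so 47 is not a witness.
Base 57: x_0 = 57^1 mod 65 = 57. x_0 is neither 1 nor 64, so continue squaring. x_1 = 57^2 mod 65 = 64. x_1 ≡ −1, so 57 is not a witness.
Base 58: x_0 = 58^1 mod 65 = 58. x_0 is neither 1 nor 64, so continue squaring. x_1 = 58^2 mod 65 = 49. x_2 = 49^2 mod 65 = 61. x_3 = 61^2 mod 65 = 16. x_4 = 16^2 mod 65 = 61. x_5 = 61^2 mod 65 = 16. Reached i = s−1 = 5 without hitting −1: 58 is a Miller–Rabin witness and 65 is composite.
Base 59: x_0 = 59^1 mod 65 = 59. x_0 is neither 1 nor 64, so continue squaring. x_1 = 59^2 mod 65 = 36. x_2 = 36^2 mod 65 = 61. x_3 = 61^2 mod 65 = 16. x_4 = 16^2 mod 65 = 61. x_5 = 61^2 mod 65 = 16. Reached i = s−1 = 5 without hitting −1: 59 is a Miller–Rabin witness and 65 is composite.
The smallest witness among the given bases is 58.

58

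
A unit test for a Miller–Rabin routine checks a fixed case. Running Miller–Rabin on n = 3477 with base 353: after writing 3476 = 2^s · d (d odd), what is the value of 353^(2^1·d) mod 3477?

n − 1 = 3476 = 2^2 · 869, so s = 2 and d = 869.
x_0 = 353^869 mod 3477 = 197.
x_1 = 197^2 mod 3477 = 562.

562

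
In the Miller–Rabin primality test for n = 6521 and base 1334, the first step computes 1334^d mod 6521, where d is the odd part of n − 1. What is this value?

n − 1 = 6520 = 2^3 · 815, so s = 3 and d = 815.
Repeated squaring mod 6521: 1334^1 ≡ 1334, 1334^2 ≡ 5844, 1334^4 ≡ 1859, 1334^8 ≡ 6272, 1334^16 ≡ 3312, 1334^32 ≡ 1022, 1334^64 ≡ 1124, 1334^128 ≡ 4823, 1334^256 ≡ 922, 1334^512 ≡ 2354.
815 = 512 + 256 + 32 + 8 + 4 + 2 + 1, so 1334^815 ≡ 2354·922·1022·6272·1859·5844·1334 ≡ 1 (mod 6521).

1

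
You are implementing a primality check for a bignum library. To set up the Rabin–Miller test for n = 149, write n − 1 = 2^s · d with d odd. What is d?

Halving: 148 → 74 → 37; 37 is odd.
So 148 = 2^2 · 37.

37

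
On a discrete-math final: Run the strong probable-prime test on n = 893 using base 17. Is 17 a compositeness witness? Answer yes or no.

n − 1 = 892 = 2^2 · 223, so s = 2 and d = 223.
x_0 = 17^223 mod 893 = 157.
x_0 is neither 1 nor 892, so continue squaring.
x_1 = 157^2 mod 893 = 538.
Reached i = s−1 = 1 without hitting −1: 17 is a Miller–Rabin witness and 893 is composite.

yes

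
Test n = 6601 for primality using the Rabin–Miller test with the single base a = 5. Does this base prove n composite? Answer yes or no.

n − 1 = 6600 = 2^3 · 825, so s = 3 and d = 825.
Repeated squaring mod 6601: 5^1 ≡ 5, 5^2 ≡ 25, 5^4 ≡ 625, 5^8 ≡ 1166, 5^16 ≡ 6351, 5^32 ≡ 3091, 5^64 ≡ 2634, 5^128 ≡ 305, 5^256 ≡ 611, 5^512 ≡ 3665.
825 = 512 + 256 + 32 + 16 + 8 + 1, so 5^825 ≡ 3665·611·3091·6351·1166·5 ≡ 3863 (mod 6601).
x_0 = 5^825 mod 6601 = 3863.
x_0 is neither 1 nor 6600, so continue squaring.
x_1 = 3863^2 mod 6601 = 4509.
x_2 = 4509^2 mod 6601 = 1.
x_2 = 1 but x_1 ≠ ±1, a nontrivial square root of 1 — 5 is a witness and 6601 is composite.

yes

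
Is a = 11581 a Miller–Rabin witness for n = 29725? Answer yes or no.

n − 1 = 29724 = 2^2 · 7431, so s = 2 and d = 7431.
Repeated squaring mod 29725: 11581^1 ≡ 11581, 11581^2 ≡ 361, 11581^4 ≡ 11421, 11581^8 ≡ 5941, 11581^16 ≡ 11906, 11581^32 ≡ 24036, 11581^64 ≡ 23921, 11581^128 ≡ 7991, 11581^256 ≡ 6781, 11581^512 ≡ 27111, 11581^1024 ≡ 25971, 11581^2048 ≡ 2866, 11581^4096 ≡ 9856.
7431 = 4096 + 2048 + 1024 + 256 + 4 + 2 + 1, so 11581^7431 ≡ 9856·2866·25971·6781·11421·361·11581 ≡ 3656 (mod 29725).
x_0 = 11581^7431 mod 29725 = 3656.
x_0 is neither 1 nor 29724, so continue squaring.
x_1 = 3656^2 mod 29725 = 19811.
Reached i = s−1 = 1 without hitting −1: 11581 is a Miller–Rabin witness and 29725 is composite.

yes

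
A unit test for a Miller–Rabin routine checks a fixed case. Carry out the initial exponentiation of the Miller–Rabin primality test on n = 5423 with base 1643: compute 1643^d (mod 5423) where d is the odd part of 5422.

598

n − 1 = 5422 = 2^1 · 2711, so s = 1 and d = 2711.
1643^2711 mod 5423 = 598.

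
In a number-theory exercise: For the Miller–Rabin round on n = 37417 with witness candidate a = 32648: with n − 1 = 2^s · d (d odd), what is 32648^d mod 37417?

14850

n − 1 = 37416 = 2^3 · 4677, so s = 3 and d = 4677.
32648^4677 mod 37417 = 14850.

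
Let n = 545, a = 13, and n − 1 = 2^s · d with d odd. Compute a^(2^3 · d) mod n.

n − 1 = 544 = 2^5 · 17, so s = 5 and d = 17.
x_0 = 13^17 mod 545 = 508.
x_1 = 508^2 mod 545 = 279.
x_2 = 279^2 mod 545 = 451.
x_3 = 451^2 mod 545 = 116.

116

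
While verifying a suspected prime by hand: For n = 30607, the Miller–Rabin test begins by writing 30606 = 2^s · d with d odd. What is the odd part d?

Halving: 30606 → 15303; 15303 is odd.
So 30606 = 2^1 · 15303.

15303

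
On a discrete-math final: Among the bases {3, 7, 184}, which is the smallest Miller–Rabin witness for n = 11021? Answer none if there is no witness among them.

3

n − 1 = 11020 = 2^2 · 2755, so s = 2 and d = 2755.
Base 3: x_0 = 3^2755 mod 11021 = 7419. x_0 is neither 1 nor 11020, so continue squaring. x_1 = 7419^2 mod 11021 = 2687. Reached i = s−1 = 1 without hitting −1: 3 is a Miller–Rabin witness and 11021 is composite.
Base 7: x_0 = 7^2755 mod 11021 = 1758. x_0 is neither 1 nor 11020, so continue squaring. x_1 = 1758^2 mod 11021 = 4684. Reached i = s−1 = 1 without hitting −1: 7 is a Miller–Rabin witness and 11021 is composite.
Base 184: x_0 = 184^2755 mod 11021 = 8321. x_0 is neither 1 nor 11020, so continue squaring. x_1 = 8321^2 mod 11021 = 5119. Reached i = s−1 = 1 without hitting −1: 184 is a Miller–Rabin witness and 11021 is composite.
The smallest witness among the given bases is 3.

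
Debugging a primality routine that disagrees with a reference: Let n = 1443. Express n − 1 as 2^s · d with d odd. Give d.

721

Halving: 1442 → 721; 721 is odd.
So 1442 = 2^1 · 721.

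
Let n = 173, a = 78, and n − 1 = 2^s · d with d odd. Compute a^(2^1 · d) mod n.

n − 1 = 172 = 2^2 · 43, so s = 2 and d = 43.
Repeated squaring mod 173: 78^1 ≡ 78, 78^2 ≡ 29, 78^4 ≡ 149, 78^8 ≡ 57, 78^16 ≡ 135, 78^32 ≡ 60.
43 = 32 + 8 + 2 + 1, so 78^43 ≡ 60·57·29·78 ≡ 172 (mod 173).
x_0 = 172.
x_1 = 172^2 mod 173 = 1.

1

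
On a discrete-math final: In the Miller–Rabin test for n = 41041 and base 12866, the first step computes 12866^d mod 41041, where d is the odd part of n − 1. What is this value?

22582

n − 1 = 41040 = 2^4 · 2565, so s = 4 and d = 2565.
Repeated squaring mod 41041: 12866^1 ≡ 12866, 12866^2 ≡ 15603, 12866^4 ≡ 39438, 12866^8 ≡ 25067, 12866^16 ≡ 16779, 12866^32 ≡ 34622, 12866^64 ≡ 39438, 12866^128 ≡ 25067, 12866^256 ≡ 16779, 12866^512 ≡ 34622, 12866^1024 ≡ 39438, 12866^2048 ≡ 25067.
2565 = 2048 + 512 + 4 + 1, so 12866^2565 ≡ 25067·34622·39438·12866 ≡ 22582 (mod 41041).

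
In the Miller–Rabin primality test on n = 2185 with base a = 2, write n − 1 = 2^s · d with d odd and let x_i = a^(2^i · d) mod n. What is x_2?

n − 1 = 2184 = 2^3 · 273, so s = 3 and d = 273.
By repeated squaring, 2^273 ≡ 1547 (mod 2185).
x_0 = 1547.
x_1 = 1547^2 mod 2185 = 634.
x_2 = 634^2 mod 2185 = 2101.

2101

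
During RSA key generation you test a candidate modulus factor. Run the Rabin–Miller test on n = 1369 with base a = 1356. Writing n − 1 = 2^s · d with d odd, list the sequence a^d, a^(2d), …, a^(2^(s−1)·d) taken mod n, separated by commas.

487, 332, 704

n − 1 = 1368 = 2^3 · 171, so s = 3 and d = 171.
x_0 = 1356^171 mod 1369 = 487.
x_1 = 487^2 mod 1369 = 332.
x_2 = 332^2 mod 1369 = 704.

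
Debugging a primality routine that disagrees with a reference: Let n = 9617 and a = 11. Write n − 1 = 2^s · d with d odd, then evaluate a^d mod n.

n − 1 = 9616 = 2^4 · 601, so s = 4 and d = 601.
By repeated squaring, 11^601 ≡ 6262 (mod 9617).

6262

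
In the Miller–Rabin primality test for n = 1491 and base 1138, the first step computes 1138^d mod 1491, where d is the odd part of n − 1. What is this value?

n − 1 = 1490 = 2^1 · 745, so s = 1 and d = 745.
Repeated squaring mod 1491: 1138^1 ≡ 1138, 1138^2 ≡ 856, 1138^4 ≡ 655, 1138^8 ≡ 1108, 1138^16 ≡ 571, 1138^32 ≡ 1003, 1138^64 ≡ 1075, 1138^128 ≡ 100, 1138^256 ≡ 1054, 1138^512 ≡ 121.
745 = 512 + 128 + 64 + 32 + 8 + 1, so 1138^745 ≡ 121·100·1075·1003·1108·1138 ≡ 172 (mod 1491).

172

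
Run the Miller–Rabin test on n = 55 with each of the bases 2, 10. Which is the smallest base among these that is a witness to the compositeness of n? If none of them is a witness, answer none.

n − 1 = 54 = 2^1 · 27, so s = 1 and d = 27.
Base 2: x_0 = 2^27 mod 55 = 18. x_0 ∉ {1, 54} and s = 1, so 2 is a Miller–Rabin witness and 55 is composite.
Base 10: x_0 = 10^27 mod 55 = 10. x_0 ∉ {1, 54} and s = 1, so 10 is a Miller–Rabin witness and 55 is composite.
The smallest witness among the given bases is 2.

2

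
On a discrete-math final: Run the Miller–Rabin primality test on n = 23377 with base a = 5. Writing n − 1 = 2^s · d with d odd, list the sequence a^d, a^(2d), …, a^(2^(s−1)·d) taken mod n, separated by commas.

2405, 9906, 15567, 5507

n − 1 = 23376 = 2^4 · 1461, so s = 4 and d = 1461.
x_0 = 5^1461 mod 23377 = 2405.
x_1 = 2405^2 mod 23377 = 9906.
x_2 = 9906^2 mod 23377 = 15567.
x_3 = 15567^2 mod 23377 = 5507.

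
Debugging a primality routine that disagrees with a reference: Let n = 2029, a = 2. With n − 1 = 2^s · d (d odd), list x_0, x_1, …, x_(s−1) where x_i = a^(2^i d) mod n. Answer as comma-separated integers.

n − 1 = 2028 = 2^2 · 507, so s = 2 and d = 507.
x_0 = 2^507 mod 2029 = 992.
x_1 = 992^2 mod 2029 = 2028.

992, 2028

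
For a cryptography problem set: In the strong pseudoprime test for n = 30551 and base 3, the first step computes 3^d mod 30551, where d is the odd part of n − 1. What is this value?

n − 1 = 30550 = 2^1 · 15275, so s = 1 and d = 15275.
Repeated squaring mod 30551: 3^1 ≡ 3, 3^2 ≡ 9, 3^4 ≡ 81, 3^8 ≡ 6561, 3^16 ≡ 362, 3^32 ≡ 8840, 3^64 ≡ 26693, 3^128 ≡ 5827, 3^256 ≡ 11768, 3^512 ≡ 28692, 3^1024 ≡ 3618, 3^2048 ≡ 14096, 3^4096 ≡ 24063, 3^8192 ≡ 25417.
15275 = 8192 + 4096 + 2048 + 512 + 256 + 128 + 32 + 8 + 2 + 1, so 3^15275 ≡ 25417·24063·14096·28692·11768·5827·8840·6561·9·3 ≡ 29065 (mod 30551).

29065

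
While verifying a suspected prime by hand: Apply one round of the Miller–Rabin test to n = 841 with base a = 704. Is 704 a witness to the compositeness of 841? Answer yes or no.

no

n − 1 = 840 = 2^3 · 105, so s = 3 and d = 105.
Repeated squaring mod 841: 704^1 ≡ 704, 704^2 ≡ 267, 704^4 ≡ 645, 704^8 ≡ 571, 704^16 ≡ 574, 704^32 ≡ 645, 704^64 ≡ 571.
105 = 64 + 32 + 8 + 1, so 704^105 ≡ 571·645·571·704 ≡ 41 (mod 841).
x_0 = 704^105 mod 841 = 41.
x_0 is neither 1 nor 840, so continue squaring.
x_1 = 41^2 mod 841 = 840.
x_1 ≡ −1, so 704 is not a witness.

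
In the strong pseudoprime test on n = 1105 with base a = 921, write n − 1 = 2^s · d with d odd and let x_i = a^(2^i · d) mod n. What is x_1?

246

n − 1 = 1104 = 2^4 · 69, so s = 4 and d = 69.
x_0 = 921^69 mod 1105 = 736.
x_1 = 736^2 mod 1105 = 246.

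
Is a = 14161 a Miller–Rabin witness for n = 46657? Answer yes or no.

n − 1 = 46656 = 2^6 · 729, so s = 6 and d = 729.
Repeated squaring mod 46657: 14161^1 ≡ 14161, 14161^2 ≡ 2135, 14161^4 ≡ 32496, 14161^8 ≡ 2135, 14161^16 ≡ 32496, 14161^32 ≡ 2135, 14161^64 ≡ 32496, 14161^128 ≡ 2135, 14161^256 ≡ 32496, 14161^512 ≡ 2135.
729 = 512 + 128 + 64 + 16 + 8 + 1, so 14161^729 ≡ 2135·2135·32496·32496·2135·14161 ≡ 46656 (mod 46657).
x_0 = 14161^729 mod 46657 = 46656.
x_0 = 46656 ≡ −1, so 14161 is not a witness.

no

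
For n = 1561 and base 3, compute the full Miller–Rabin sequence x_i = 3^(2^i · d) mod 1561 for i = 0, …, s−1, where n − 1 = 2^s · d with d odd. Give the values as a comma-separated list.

n − 1 = 1560 = 2^3 · 195, so s = 3 and d = 195.
x_0 = 3^195 mod 1561 = 167.
x_1 = 167^2 mod 1561 = 1352.
x_2 = 1352^2 mod 1561 = 1534.

167, 1352, 1534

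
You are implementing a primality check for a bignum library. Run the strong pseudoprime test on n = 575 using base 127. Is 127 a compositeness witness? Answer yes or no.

n − 1 = 574 = 2^1 · 287, so s = 1 and d = 287.
x_0 = 127^287 mod 575 = 403.
x_0 ∉ {1, 574} and s = 1, so 127 is a Miller–Rabin witness and 575 is composite.

yes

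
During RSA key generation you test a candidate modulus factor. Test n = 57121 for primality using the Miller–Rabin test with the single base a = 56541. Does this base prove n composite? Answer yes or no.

no

n − 1 = 57120 = 2^5 · 1785, so s = 5 and d = 1785.
Repeated squaring mod 57121: 56541^1 ≡ 56541, 56541^2 ≡ 50795, 56541^4 ≡ 33576, 56541^8 ≡ 7720, 56541^16 ≡ 21197, 56541^32 ≡ 56144, 56541^64 ≡ 40593, 56541^128 ≡ 22162, 56541^256 ≡ 27886, 56541^512 ≡ 40823, 56541^1024 ≡ 12154.
1785 = 1024 + 512 + 128 + 64 + 32 + 16 + 8 + 1, so 56541^1785 ≡ 12154·40823·22162·40593·56144·21197·7720·56541 ≡ 57120 (mod 57121).
x_0 = 56541^1785 mod 57121 = 57120.
x_0 = 57120 ≡ −1, so 56541 is not a witness.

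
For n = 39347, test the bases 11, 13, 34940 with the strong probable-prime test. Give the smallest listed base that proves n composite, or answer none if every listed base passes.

11

n − 1 = 39346 = 2^1 · 19673, so s = 1 and d = 19673.
Base 11: x_0 = 11^19673 mod 39347 = 44. x_0 ∉ {1, 39346} and s = 1, so 11 is a Miller–Rabin witness and 39347 is composite.
Base 13: x_0 = 13^19673 mod 39347 = 26452. x_0 ∉ {1, 39346} and s = 1, so 13 is a Miller–Rabin witness and 39347 is composite.
Base 34940: x_0 = 34940^19673 mod 39347 = 6543. x_0 ∉ {1, 39346} and s = 1, so 34940 is a Miller–Rabin witness and 39347 is composite.
The smallest witness among the given bases is 11.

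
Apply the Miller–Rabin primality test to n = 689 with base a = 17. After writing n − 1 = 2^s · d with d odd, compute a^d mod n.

537

n − 1 = 688 = 2^4 · 43, so s = 4 and d = 43.
17^43 mod 689 = 537.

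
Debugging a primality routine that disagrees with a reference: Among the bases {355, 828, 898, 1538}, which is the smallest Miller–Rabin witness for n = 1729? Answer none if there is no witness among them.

n − 1 = 1728 = 2^6 · 27, so s = 6 and d = 27.
Base 355: x_0 = 355^27 mod 1729 = 1728. x_0 = 1728 ≡ −1, so 355 is not a witness.
Base 828: x_0 = 828^27 mod 1729 = 1. x_0 = 1, so 828 is not a witness.
Base 898: x_0 = 898^27 mod 1729 = 1. x_0 = 1, so 898 is not a witness.
Base 1538: x_0 = 1538^27 mod 1729 = 1728. x_0 = 1728 ≡ −1, so 1538 is not a witness.
No listed base is a witness for 1729.

none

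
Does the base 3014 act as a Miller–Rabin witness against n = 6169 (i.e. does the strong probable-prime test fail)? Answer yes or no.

n − 1 = 6168 = 2^3 · 771, so s = 3 and d = 771.
Repeated squaring mod 6169: 3014^1 ≡ 3014, 3014^2 ≡ 3428, 3014^4 ≡ 5408, 3014^8 ≡ 5404, 3014^16 ≡ 5339, 3014^32 ≡ 4141, 3014^64 ≡ 4230, 3014^128 ≡ 2800, 3014^256 ≡ 5370, 3014^512 ≡ 2994.
771 = 512 + 256 + 2 + 1, so 3014^771 ≡ 2994·5370·3428·3014 ≡ 1182 (mod 6169).
x_0 = 3014^771 mod 6169 = 1182.
x_0 is neither 1 nor 6168, so continue squaring.
x_1 = 1182^2 mod 6169 = 2930.
x_2 = 2930^2 mod 6169 = 3821.
Reached i = s−1 = 2 without hitting −1: 3014 is a Miller–Rabin witness and 6169 is composite.

yes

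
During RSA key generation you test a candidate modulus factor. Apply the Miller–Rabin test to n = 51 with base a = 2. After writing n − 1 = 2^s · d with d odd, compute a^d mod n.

n − 1 = 50 = 2^1 · 25, so s = 1 and d = 25.
2^25 mod 51 = 2.

2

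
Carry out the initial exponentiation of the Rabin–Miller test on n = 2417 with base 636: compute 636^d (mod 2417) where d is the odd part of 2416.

1212

n − 1 = 2416 = 2^4 · 151, so s = 4 and d = 151.
By repeated squaring, 636^151 ≡ 1212 (mod 2417).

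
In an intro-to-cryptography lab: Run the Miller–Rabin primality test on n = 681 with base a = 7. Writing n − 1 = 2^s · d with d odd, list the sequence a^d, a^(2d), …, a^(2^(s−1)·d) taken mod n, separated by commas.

382, 190, 7

n − 1 = 680 = 2^3 · 85, so s = 3 and d = 85.
x_0 = 7^85 mod 681 = 382.
x_1 = 382^2 mod 681 = 190.
x_2 = 190^2 mod 681 = 7.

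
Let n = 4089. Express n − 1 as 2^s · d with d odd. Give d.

511

Halving: 4088 → 2044 → 1022 → 511; 511 is odd.
So 4088 = 2^3 · 511.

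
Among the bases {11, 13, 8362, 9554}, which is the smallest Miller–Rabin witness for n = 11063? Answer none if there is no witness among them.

n − 1 = 11062 = 2^1 · 5531, so s = 1 and d = 5531.
Base 11: x_0 = 11^5531 mod 11063 = 4504. x_0 ∉ {1, 11062} and s = 1, so 11 is a Miller–Rabin witness and 11063 is composite.
Base 13: x_0 = 13^5531 mod 11063 = 8697. x_0 ∉ {1, 11062} and s = 1, so 13 is a Miller–Rabin witness and 11063 is composite.
Base 8362: x_0 = 8362^5531 mod 11063 = 555. x_0 ∉ {1, 11062} and s = 1, so 8362 is a Miller–Rabin witness and 11063 is composite.
Base 9554: x_0 = 9554^5531 mod 11063 = 6304. x_0 ∉ {1, 11062} and s = 1, so 9554 is a Miller–Rabin witness and 11063 is composite.
The smallest witness among the given bases is 11.

11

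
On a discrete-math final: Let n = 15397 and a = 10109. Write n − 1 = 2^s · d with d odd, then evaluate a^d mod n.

11889

n − 1 = 15396 = 2^2 · 3849, so s = 2 and d = 3849.
10109^3849 mod 15397 = 11889.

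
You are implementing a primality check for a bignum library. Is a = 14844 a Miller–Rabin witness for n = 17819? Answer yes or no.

n − 1 = 17818 = 2^1 · 8909, so s = 1 and d = 8909.
x_0 = 14844^8909 mod 17819 = 16225.
x_0 ∉ {1, 17818} and s = 1, so 14844 is a Miller–Rabin witness and 17819 is composite.

yes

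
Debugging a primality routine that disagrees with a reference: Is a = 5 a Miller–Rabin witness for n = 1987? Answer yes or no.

no

n − 1 = 1986 = 2^1 · 993, so s = 1 and d = 993.
x_0 = 5^993 mod 1987 = 1986.
x_0 = 1986 ≡ −1, so 5 is not a witness.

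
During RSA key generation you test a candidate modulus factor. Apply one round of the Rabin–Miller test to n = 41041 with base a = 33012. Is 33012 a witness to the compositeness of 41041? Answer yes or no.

yes

n − 1 = 41040 = 2^4 · 2565, so s = 4 and d = 2565.
x_0 = 33012^2565 mod 41041 = 30009.
x_0 is neither 1 nor 41040, so continue squaring.
x_1 = 30009^2 mod 41041 = 18459.
x_2 = 18459^2 mod 41041 = 12299.
x_3 = 12299^2 mod 41041 = 29316.
Reached i = s−1 = 3 without hitting −1: 33012 is a Miller–Rabin witness and 41041 is composite.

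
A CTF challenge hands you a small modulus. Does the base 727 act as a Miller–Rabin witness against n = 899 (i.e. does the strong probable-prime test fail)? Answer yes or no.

yes

n − 1 = 898 = 2^1 · 449, so s = 1 and d = 449.
x_0 = 727^449 mod 899 = 640.
x_0 ∉ {1, 898} and s = 1, so 727 is a Miller–Rabin witness and 899 is composite.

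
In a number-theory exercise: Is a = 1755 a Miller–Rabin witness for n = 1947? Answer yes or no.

yes

n − 1 = 1946 = 2^1 · 973, so s = 1 and d = 973.
Repeated squaring mod 1947: 1755^1 ≡ 1755, 1755^2 ≡ 1818, 1755^4 ≡ 1065, 1755^8 ≡ 1071, 1755^16 ≡ 258, 1755^32 ≡ 366, 1755^64 ≡ 1560, 1755^128 ≡ 1797, 1755^256 ≡ 1083, 1755^512 ≡ 795.
973 = 512 + 256 + 128 + 64 + 8 + 4 + 1, so 1755^973 ≡ 795·1083·1797·1560·1071·1065·1755 ≡ 1866 (mod 1947).
x_0 = 1755^973 mod 1947 = 1866.
x_0 ∉ {1, 1946} and s = 1, so 1755 is a Miller–Rabin witness and 1947 is composite.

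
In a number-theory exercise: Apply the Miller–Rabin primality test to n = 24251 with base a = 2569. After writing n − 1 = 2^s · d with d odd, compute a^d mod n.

1

n − 1 = 24250 = 2^1 · 12125, so s = 1 and d = 12125.
Repeated squaring mod 24251: 2569^1 ≡ 2569, 2569^2 ≡ 3489, 2569^4 ≡ 23370, 2569^8 ≡ 129, 2569^16 ≡ 16641, 2569^32 ≡ 712, 2569^64 ≡ 21924, 2569^128 ≡ 6956, 2569^256 ≡ 5191, 2569^512 ≡ 3620, 2569^1024 ≡ 8860, 2569^2048 ≡ 23364, 2569^4096 ≡ 10737, 2569^8192 ≡ 18166.
12125 = 8192 + 2048 + 1024 + 512 + 256 + 64 + 16 + 8 + 4 + 1, so 2569^12125 ≡ 18166·23364·8860·3620·5191·21924·16641·129·23370·2569 ≡ 1 (mod 24251).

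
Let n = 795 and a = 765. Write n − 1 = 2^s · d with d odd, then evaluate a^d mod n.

765

n − 1 = 794 = 2^1 · 397, so s = 1 and d = 397.
By repeated squaring, 765^397 ≡ 765 (mod 795).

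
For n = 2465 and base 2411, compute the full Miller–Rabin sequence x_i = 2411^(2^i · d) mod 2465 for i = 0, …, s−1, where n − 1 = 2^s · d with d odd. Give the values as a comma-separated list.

n − 1 = 2464 = 2^5 · 77, so s = 5 and d = 77.
x_0 = 2411^77 mod 2465 = 1246.
x_1 = 1246^2 mod 2465 = 2031.
x_2 = 2031^2 mod 2465 = 1016.
x_3 = 1016^2 mod 2465 = 1886.
x_4 = 1886^2 mod 2465 = 1.

1246, 2031, 1016, 1886, 1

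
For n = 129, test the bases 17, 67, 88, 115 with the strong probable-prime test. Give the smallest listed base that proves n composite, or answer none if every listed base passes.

17

n − 1 = 128 = 2^7 · 1, so s = 7 and d = 1.
Base 17: x_0 = 17^1 mod 129 = 17. x_0 is neither 1 nor 128, so continue squaring. x_1 = 17^2 mod 129 = 31. x_2 = 31^2 mod 129 = 58. x_3 = 58^2 mod 129 = 10. x_4 = 10^2 mod 129 = 100. x_5 = 100^2 mod 129 = 67. x_6 = 67^2 mod 129 = 103. Reached i = s−1 = 6 without hitting −1: 17 is a Miller–Rabin witness and 129 is composite.
Base 67: x_0 = 67^1 mod 129 = 67. x_0 is neither 1 nor 128, so continue squaring. x_1 = 67^2 mod 129 = 103. x_2 = 103^2 mod 129 = 31. x_3 = 31^2 mod 129 = 58. x_4 = 58^2 mod 129 = 10. x_5 = 10^2 mod 129 = 100. x_6 = 100^2 mod 129 = 67. Reached i = s−1 = 6 without hitting −1: 67 is a Miller–Rabin witness and 129 is composite.
Base 88: x_0 = 88^1 mod 129 = 88. x_0 is neither 1 nor 128, so continue squaring. x_1 = 88^2 mod 129 = 4. x_2 = 4^2 mod 129 = 16. x_3 = 16^2 mod 129 = 127. x_4 = 127^2 mod 129 = 4. x_5 = 4^2 mod 129 = 16. x_6 = 16^2 mod 129 = 127. Reached i = s−1 = 6 without hitting −1: 88 is a Miller–Rabin witness and 129 is composite.
Base 115: x_0 = 115^1 mod 129 = 115. x_0 is neither 1 nor 128, so continue squaring. x_1 = 115^2 mod 129 = 67. x_2 = 67^2 mod 129 = 103. x_3 = 103^2 mod 129 = 31. x_4 = 31^2 mod 129 = 58. x_5 = 58^2 mod 129 = 10. x_6 = 10^2 mod 129 = 100. Reached i = s−1 = 6 without hitting −1: 115 is a Miller–Rabin witness and 129 is composite.
The smallest witness among the given bases is 17.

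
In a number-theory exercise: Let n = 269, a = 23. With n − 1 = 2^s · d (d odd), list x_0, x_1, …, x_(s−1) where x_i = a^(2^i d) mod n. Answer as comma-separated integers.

n − 1 = 268 = 2^2 · 67, so s = 2 and d = 67.
x_0 = 23^67 mod 269 = 1.
x_1 = 1^2 mod 269 = 1.

1, 1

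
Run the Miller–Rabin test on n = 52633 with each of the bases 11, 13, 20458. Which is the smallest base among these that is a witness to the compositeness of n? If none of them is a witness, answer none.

n − 1 = 52632 = 2^3 · 6579, so s = 3 and d = 6579.
Base 11: x_0 = 11^6579 mod 52633 = 15758. x_0 is neither 1 nor 52632, so continue squaring. x_1 = 15758^2 mod 52633 = 44703. x_2 = 44703^2 mod 52633 = 41098. Reached i = s−1 = 2 without hitting −1: 11 is a Miller–Rabin witness and 52633 is composite.
Base 13: x_0 = 13^6579 mod 52633 = 36875. x_0 is neither 1 nor 52632, so continue squaring. x_1 = 36875^2 mod 52633 = 44703. x_2 = 44703^2 mod 52633 = 41098. Reached i = s−1 = 2 without hitting −1: 13 is a Miller–Rabin witness and 52633 is composite.
Base 20458: x_0 = 20458^6579 mod 52633 = 41098. x_0 is neither 1 nor 52632, so continue squaring. x_1 = 41098^2 mod 52633 = 1. x_1 = 1 but x_0 ≠ ±1, a nontrivial square root of 1 — 20458 is a witness and 52633 is composite.
The smallest witness among the given bases is 11.

11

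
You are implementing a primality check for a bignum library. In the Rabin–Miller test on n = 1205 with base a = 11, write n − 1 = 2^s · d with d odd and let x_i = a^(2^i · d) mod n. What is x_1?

n − 1 = 1204 = 2^2 · 301, so s = 2 and d = 301.
Repeated squaring mod 1205: 11^1 ≡ 11, 11^2 ≡ 121, 11^4 ≡ 181, 11^8 ≡ 226, 11^16 ≡ 466, 11^32 ≡ 256, 11^64 ≡ 466, 11^128 ≡ 256, 11^256 ≡ 466.
301 = 256 + 32 + 8 + 4 + 1, so 11^301 ≡ 466·256·226·181·11 ≡ 501 (mod 1205).
x_0 = 501.
x_1 = 501^2 mod 1205 = 361.

361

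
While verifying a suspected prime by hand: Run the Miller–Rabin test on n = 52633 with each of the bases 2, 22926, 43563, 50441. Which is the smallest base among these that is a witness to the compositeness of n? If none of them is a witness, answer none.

none

n − 1 = 52632 = 2^3 · 6579, so s = 3 and d = 6579.
Base 2: x_0 = 2^6579 mod 52633 = 1. x_0 = 1, so 2 is not a witness.
Base 22926: x_0 = 22926^6579 mod 52633 = 1. x_0 = 1, so 22926 is not a witness.
Base 43563: x_0 = 43563^6579 mod 52633 = 1. x_0 = 1, so 43563 is not a witness.
Base 50441: x_0 = 50441^6579 mod 52633 = 52632. x_0 = 52632 ≡ −1, so 50441 is not a witness.
No listed base is a witness for 52633.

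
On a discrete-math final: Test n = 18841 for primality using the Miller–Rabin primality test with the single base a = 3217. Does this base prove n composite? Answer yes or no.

n − 1 = 18840 = 2^3 · 2355, so s = 3 and d = 2355.
x_0 = 3217^2355 mod 18841 = 12407.
x_0 is neither 1 nor 18840, so continue squaring.
x_1 = 12407^2 mod 18841 = 2679.
x_2 = 2679^2 mod 18841 = 17461.
Reached i = s−1 = 2 without hitting −1: 3217 is a Miller–Rabin witness and 18841 is composite.

yes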